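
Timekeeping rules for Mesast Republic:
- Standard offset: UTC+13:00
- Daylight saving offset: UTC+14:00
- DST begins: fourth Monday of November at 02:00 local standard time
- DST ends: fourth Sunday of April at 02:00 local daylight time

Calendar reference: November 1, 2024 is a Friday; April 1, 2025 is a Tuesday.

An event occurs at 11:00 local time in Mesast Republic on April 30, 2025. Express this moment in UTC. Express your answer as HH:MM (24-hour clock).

1 November 2024 is a Friday, so the first Monday is November 4 and the fourth is November 25.
1 April 2025 is a Tuesday, so the first Sunday is April 6 and the fourth is April 27.
Daylight saving runs 25 November 2024 – 27 April 2025; April 30, 2025 is outside that window, so Mesast Republic is on standard time at UTC+13:00.
11:00 local − 13h = 22:00 UTC (rolling into the previous day, 29 April 2025).

22:00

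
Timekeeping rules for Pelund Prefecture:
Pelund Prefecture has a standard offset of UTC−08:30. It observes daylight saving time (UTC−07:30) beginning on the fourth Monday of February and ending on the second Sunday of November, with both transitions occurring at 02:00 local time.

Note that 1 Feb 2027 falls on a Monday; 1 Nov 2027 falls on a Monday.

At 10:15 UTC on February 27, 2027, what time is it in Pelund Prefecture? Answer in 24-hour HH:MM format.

1 February 2027 is a Monday, so the first Monday is February 1 and the fourth is February 22.
1 November 2027 is a Monday, so the first Sunday is November 7 and the second is November 14.
At the standard offset (UTC−08:30), 10:15 UTC − 8h30m = 01:45 Pelund Prefecture standard time.
The standard-time date in Pelund Prefecture, February 27, 2027, lies within the daylight-saving period (22 February – 14 November), so Pelund Prefecture is on daylight time, UTC−07:30.
10:15 UTC − 7h30m = 02:45 local.

02:45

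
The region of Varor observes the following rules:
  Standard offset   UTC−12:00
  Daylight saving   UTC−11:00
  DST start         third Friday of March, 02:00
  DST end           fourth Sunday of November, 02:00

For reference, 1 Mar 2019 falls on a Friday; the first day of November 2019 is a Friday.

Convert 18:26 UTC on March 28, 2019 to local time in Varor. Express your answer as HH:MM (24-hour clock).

07:26

1 March 2019 is a Friday, so the first Friday is March 1 and the third is March 15.
1 November 2019 is a Friday, so the first Sunday is November 3 and the fourth is November 24.
At the standard offset (UTC−12:00), 18:26 UTC − 12h = 06:26 Varor standard time.
The standard-time date in Varor, March 28, 2019, falls between 15 March and 24 November, so daylight saving is in effect and Varor is at UTC−11:00.
18:26 UTC − 11h = 07:26 local.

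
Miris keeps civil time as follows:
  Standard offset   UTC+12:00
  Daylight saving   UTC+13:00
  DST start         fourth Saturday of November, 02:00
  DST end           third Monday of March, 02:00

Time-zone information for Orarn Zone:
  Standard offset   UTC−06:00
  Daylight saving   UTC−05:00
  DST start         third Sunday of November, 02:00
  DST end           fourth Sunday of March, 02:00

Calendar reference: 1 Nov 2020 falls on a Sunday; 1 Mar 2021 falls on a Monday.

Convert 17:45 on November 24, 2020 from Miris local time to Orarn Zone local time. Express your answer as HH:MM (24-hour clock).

00:45

1 November 2020 is a Sunday, so the first Saturday is November 7 and the fourth is November 28.
1 March 2021 is a Monday, so the first Monday is March 1 and the third is March 15.
Daylight saving runs 28 November 2020 – 15 March 2021; November 24, 2020 is outside that window, so Miris is on standard time at UTC+12:00.
17:45 Miris − 12h = 05:45 UTC.
1 November 2020 is a Sunday, so the first Sunday is November 1 and the third is November 15.
1 March 2021 is a Monday, so the first Sunday is March 7 and the fourth is March 28.
At the standard offset (UTC−06:00), 05:45 UTC − 6h = 23:45 Orarn Zone standard time (rolling into the previous day, 23 November 2020).
The standard-time date in Orarn Zone, November 23, 2020, falls between 15 November 2020 and 28 March 2021, so daylight saving is in effect and Orarn Zone is at UTC−05:00.
05:45 UTC − 5h = 00:45 Orarn Zone.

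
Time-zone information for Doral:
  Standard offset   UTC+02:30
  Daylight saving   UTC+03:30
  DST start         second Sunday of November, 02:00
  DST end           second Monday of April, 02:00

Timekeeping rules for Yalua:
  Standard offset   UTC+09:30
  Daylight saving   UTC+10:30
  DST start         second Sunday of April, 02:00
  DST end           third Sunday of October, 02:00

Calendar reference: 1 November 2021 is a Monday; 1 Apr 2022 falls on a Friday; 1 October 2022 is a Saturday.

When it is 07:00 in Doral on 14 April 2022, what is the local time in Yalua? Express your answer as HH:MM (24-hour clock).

15:00

1 November 2021 is a Monday, so the first Sunday is November 7 and the second is November 14.
1 April 2022 is a Friday, so the first Monday is April 4 and the second is April 11.
14 April 2022 does not fall between 14 November 2021 and 11 April 2022, so daylight saving is not in effect and Doral is at UTC+02:30.
07:00 Doral − 2h30m = 04:30 UTC.
1 April 2022 is a Friday, so the first Sunday is April 3 and the second is April 10.
1 October 2022 is a Saturday, so the first Sunday is October 2 and the third is October 16.
At the standard offset (UTC+09:30), 04:30 UTC + 9h30m = 14:00 Yalua standard time.
The standard-time date in Yalua, 14 April 2022, falls between 10 April and 16 October, so daylight saving is in effect and Yalua is at UTC+10:30.
04:30 UTC + 10h30m = 15:00 Yalua.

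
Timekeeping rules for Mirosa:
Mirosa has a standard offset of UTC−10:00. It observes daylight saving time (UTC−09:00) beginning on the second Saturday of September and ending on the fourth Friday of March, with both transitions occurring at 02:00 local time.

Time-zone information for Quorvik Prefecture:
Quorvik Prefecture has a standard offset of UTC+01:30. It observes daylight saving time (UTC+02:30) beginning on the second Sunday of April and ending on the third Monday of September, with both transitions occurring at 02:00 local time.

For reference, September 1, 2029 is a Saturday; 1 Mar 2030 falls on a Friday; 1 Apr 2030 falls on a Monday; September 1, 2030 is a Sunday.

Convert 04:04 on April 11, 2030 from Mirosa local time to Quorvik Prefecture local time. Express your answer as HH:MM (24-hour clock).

15:34

1 September 2029 is a Saturday, so the first Saturday is September 1 and the second is September 8.
1 March 2030 is a Friday, so the first Friday is March 1 and the fourth is March 22.
April 11, 2030 does not fall between 8 September 2029 and 22 March 2030, so daylight saving is not in effect and Mirosa is at UTC−10:00.
04:04 Mirosa + 10h = 14:04 UTC.
1 April 2030 is a Monday, so the first Sunday is April 7 and the second is April 14.
1 September 2030 is a Sunday, so the first Monday is September 2 and the third is September 16.
At the standard offset (UTC+01:30), 14:04 UTC + 1h30m = 15:34 Quorvik Prefecture standard time.
The standard-time date in Quorvik Prefecture, April 11, 2030, does not fall between 14 April and 16 September, so daylight saving is not in effect and Quorvik Prefecture is at UTC+01:30.
14:04 UTC + 1h30m = 15:34 Quorvik Prefecture.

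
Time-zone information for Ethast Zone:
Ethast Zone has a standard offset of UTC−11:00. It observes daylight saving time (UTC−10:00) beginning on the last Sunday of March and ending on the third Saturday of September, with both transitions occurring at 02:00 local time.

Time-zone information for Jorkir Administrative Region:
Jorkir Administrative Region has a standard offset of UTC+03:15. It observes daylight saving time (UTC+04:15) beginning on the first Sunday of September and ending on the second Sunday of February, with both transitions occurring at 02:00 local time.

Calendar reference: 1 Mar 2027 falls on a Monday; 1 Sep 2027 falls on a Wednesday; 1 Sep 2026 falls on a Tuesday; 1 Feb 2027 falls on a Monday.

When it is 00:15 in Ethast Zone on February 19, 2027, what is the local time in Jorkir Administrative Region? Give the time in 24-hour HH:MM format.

1 March 2027 is a Monday, so Sundays fall on 7, 14, 21, 28; the last is March 28.
1 September 2027 is a Wednesday, so the first Saturday is September 4 and the third is September 18.
February 19, 2027 is outside the daylight-saving period (28 March – 18 September), so Ethast Zone is on standard time, UTC−11:00.
00:15 Ethast Zone + 11h = 11:15 UTC.
1 September 2026 is a Tuesday, so the first Sunday is September 6.
1 February 2027 is a Monday, so the first Sunday is February 7 and the second is February 14.
At the standard offset (UTC+03:15), 11:15 UTC + 3h15m = 14:30 Jorkir Administrative Region standard time.
The standard-time date in Jorkir Administrative Region, February 19, 2027, is outside the daylight-saving period (6 September 2026 – 14 February 2027), so Jorkir Administrative Region is on standard time, UTC+03:15.
11:15 UTC + 3h15m = 14:30 Jorkir Administrative Region.

14:30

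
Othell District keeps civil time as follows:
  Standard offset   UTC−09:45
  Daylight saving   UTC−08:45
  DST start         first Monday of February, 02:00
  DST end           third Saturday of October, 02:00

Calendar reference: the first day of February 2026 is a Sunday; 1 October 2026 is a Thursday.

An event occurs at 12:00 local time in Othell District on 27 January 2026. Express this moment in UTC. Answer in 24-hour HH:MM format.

21:45

1 February 2026 is a Sunday, so the first Monday is February 2.
1 October 2026 is a Thursday, so the first Saturday is October 3 and the third is October 17.
27 January 2026 is outside the daylight-saving period (2 February – 17 October), so Othell District is on standard time, UTC−09:45.
12:00 local + 9h45m = 21:45 UTC.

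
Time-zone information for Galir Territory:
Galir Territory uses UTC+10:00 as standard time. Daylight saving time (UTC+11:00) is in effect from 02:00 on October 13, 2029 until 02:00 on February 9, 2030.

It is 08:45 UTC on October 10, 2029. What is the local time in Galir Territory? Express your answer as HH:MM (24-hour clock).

18:45

At the standard offset (UTC+10:00), 08:45 UTC + 10h = 18:45 Galir Territory standard time.
Daylight saving runs 13 October 2029 – 9 February 2030; the standard-time date in Galir Territory, October 10, 2029, is outside that window, so Galir Territory is on standard time at UTC+10:00.
08:45 UTC + 10h = 18:45 local.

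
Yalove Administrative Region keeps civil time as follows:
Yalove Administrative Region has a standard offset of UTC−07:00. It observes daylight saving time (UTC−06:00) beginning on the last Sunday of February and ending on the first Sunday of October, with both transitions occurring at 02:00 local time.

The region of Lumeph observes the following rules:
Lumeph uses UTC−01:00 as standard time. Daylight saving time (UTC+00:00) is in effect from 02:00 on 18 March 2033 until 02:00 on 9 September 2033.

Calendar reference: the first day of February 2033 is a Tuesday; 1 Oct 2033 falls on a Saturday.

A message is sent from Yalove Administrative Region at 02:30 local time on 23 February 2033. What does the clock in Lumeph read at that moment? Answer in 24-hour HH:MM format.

08:30

1 February 2033 is a Tuesday, so Sundays fall on 6, 13, 20, 27; the last is February 27.
1 October 2033 is a Saturday, so the first Sunday is October 2.
23 February 2033 is outside the daylight-saving period (27 February – 2 October), so Yalove Administrative Region is on standard time, UTC−07:00.
02:30 Yalove Administrative Region + 7h = 09:30 UTC.
At the standard offset (UTC−01:00), 09:30 UTC − 1h = 08:30 Lumeph standard time.
The standard-time date in Lumeph, 23 February 2033, does not fall between 18 March and 9 September, so daylight saving is not in effect and Lumeph is at UTC−01:00.
09:30 UTC − 1h = 08:30 Lumeph.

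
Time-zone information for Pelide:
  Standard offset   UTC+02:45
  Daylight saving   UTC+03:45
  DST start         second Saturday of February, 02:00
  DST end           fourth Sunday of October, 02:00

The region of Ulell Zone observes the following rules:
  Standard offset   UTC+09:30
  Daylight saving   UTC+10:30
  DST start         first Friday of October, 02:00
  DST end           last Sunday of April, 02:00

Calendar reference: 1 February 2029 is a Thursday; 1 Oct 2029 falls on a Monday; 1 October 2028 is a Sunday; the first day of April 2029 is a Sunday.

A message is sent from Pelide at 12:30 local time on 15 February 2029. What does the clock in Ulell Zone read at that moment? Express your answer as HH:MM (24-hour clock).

1 February 2029 is a Thursday, so the first Saturday is February 3 and the second is February 10.
1 October 2029 is a Monday, so the first Sunday is October 7 and the fourth is October 28.
Daylight saving runs 10 February – 28 October; 15 February 2029 is inside that window, so Pelide is at UTC+03:45.
12:30 Pelide − 3h45m = 08:45 UTC.
1 October 2028 is a Sunday, so the first Friday is October 6.
1 April 2029 is a Sunday, so Sundays fall on 1, 8, 15, 22, 29; the last is April 29.
At the standard offset (UTC+09:30), 08:45 UTC + 9h30m = 18:15 Ulell Zone standard time.
The standard-time date in Ulell Zone, 15 February 2029, falls between 6 October 2028 and 29 April 2029, so daylight saving is in effect and Ulell Zone is at UTC+10:30.
08:45 UTC + 10h30m = 19:15 Ulell Zone.

19:15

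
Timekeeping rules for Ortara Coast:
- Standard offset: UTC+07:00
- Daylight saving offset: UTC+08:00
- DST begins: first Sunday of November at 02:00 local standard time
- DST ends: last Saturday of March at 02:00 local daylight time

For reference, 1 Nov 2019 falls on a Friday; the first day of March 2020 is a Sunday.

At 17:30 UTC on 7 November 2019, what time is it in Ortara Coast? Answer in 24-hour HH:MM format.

1 November 2019 is a Friday, so the first Sunday is November 3.
1 March 2020 is a Sunday, so Saturdays fall on 7, 14, 21, 28; the last is March 28.
At the standard offset (UTC+07:00), 17:30 UTC + 7h = 00:30 Ortara Coast standard time (rolling into the next day, 8 November 2019).
Daylight saving runs 3 November 2019 – 28 March 2020; the standard-time date in Ortara Coast, 8 November 2019, is inside that window, so Ortara Coast is at UTC+08:00.
17:30 UTC + 8h = 01:30 local (rolling into the next day, 8 November 2019).

01:30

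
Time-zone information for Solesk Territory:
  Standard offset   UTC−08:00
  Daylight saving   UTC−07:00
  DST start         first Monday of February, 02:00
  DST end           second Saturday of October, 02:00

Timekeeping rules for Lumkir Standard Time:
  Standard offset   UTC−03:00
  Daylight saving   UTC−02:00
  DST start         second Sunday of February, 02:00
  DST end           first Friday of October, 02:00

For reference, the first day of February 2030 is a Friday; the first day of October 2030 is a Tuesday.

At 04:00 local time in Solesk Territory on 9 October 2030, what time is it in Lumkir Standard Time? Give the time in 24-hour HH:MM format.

08:00

1 February 2030 is a Friday, so the first Monday is February 4.
1 October 2030 is a Tuesday, so the first Saturday is October 5 and the second is October 12.
9 October 2030 falls between 4 February and 12 October, so daylight saving is in effect and Solesk Territory is at UTC−07:00.
04:00 Solesk Territory + 7h = 11:00 UTC.
1 February 2030 is a Friday, so the first Sunday is February 3 and the second is February 10.
1 October 2030 is a Tuesday, so the first Friday is October 4.
At the standard offset (UTC−03:00), 11:00 UTC − 3h = 08:00 Lumkir Standard Time standard time.
Daylight saving runs 10 February – 4 October; the standard-time date in Lumkir Standard Time, 9 October 2030, is outside that window, so Lumkir Standard Time is on standard time at UTC−03:00.
11:00 UTC − 3h = 08:00 Lumkir Standard Time.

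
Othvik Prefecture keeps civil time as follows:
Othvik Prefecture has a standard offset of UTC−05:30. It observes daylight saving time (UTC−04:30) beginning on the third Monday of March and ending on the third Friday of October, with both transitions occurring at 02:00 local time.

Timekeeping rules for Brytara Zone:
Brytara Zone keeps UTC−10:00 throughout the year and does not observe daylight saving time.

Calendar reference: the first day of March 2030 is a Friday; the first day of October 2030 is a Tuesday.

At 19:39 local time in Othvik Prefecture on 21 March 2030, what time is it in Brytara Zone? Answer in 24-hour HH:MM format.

14:09

1 March 2030 is a Friday, so the first Monday is March 4 and the third is March 18.
1 October 2030 is a Tuesday, so the first Friday is October 4 and the third is October 18.
21 March 2030 lies within the daylight-saving period (18 March – 18 October), so Othvik Prefecture is on daylight time, UTC−04:30.
19:39 Othvik Prefecture + 4h30m = 00:09 UTC (rolling into the next day, 22 March 2030).
Brytara Zone stays on UTC−10:00 all year.
00:09 UTC − 10h = 14:09 Brytara Zone (rolling into the previous day, 21 March 2030).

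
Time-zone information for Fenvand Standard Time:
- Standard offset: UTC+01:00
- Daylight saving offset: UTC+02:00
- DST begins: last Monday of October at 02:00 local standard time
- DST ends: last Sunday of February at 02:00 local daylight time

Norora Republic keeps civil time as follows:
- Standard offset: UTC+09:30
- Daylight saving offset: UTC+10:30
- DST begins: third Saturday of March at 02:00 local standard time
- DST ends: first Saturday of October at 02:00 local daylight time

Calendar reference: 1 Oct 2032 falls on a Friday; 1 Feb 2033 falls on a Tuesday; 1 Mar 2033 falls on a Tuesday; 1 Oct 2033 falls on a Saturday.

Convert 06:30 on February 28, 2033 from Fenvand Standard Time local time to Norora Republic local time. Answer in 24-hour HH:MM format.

15:00

1 October 2032 is a Friday, so Mondays fall on 4, 11, 18, 25; the last is October 25.
1 February 2033 is a Tuesday, so Sundays fall on 6, 13, 20, 27; the last is February 27.
Daylight saving runs 25 October 2032 – 27 February 2033; February 28, 2033 is outside that window, so Fenvand Standard Time is on standard time at UTC+01:00.
06:30 Fenvand Standard Time − 1h = 05:30 UTC.
1 March 2033 is a Tuesday, so the first Saturday is March 5 and the third is March 19.
1 October 2033 is a Saturday, so the first Saturday is October 1.
At the standard offset (UTC+09:30), 05:30 UTC + 9h30m = 15:00 Norora Republic standard time.
The standard-time date in Norora Republic, February 28, 2033, is outside the daylight-saving period (19 March – 1 October), so Norora Republic is on standard time, UTC+09:30.
05:30 UTC + 9h30m = 15:00 Norora Republic.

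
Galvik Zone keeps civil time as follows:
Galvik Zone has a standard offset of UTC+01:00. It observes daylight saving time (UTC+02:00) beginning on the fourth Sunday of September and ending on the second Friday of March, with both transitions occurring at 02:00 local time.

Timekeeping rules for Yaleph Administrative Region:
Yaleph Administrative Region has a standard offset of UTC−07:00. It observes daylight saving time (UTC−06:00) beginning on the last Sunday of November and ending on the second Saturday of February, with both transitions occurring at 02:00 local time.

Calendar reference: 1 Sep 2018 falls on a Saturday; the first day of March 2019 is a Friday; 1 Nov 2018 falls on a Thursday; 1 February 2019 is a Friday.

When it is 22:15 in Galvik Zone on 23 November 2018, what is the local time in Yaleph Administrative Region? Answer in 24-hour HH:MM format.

1 September 2018 is a Saturday, so the first Sunday is September 2 and the fourth is September 23.
1 March 2019 is a Friday, so the first Friday is March 1 and the second is March 8.
Daylight saving runs 23 September 2018 – 8 March 2019; 23 November 2018 is inside that window, so Galvik Zone is at UTC+02:00.
22:15 Galvik Zone − 2h = 20:15 UTC.
1 November 2018 is a Thursday, so Sundays fall on 4, 11, 18, 25; the last is November 25.
1 February 2019 is a Friday, so the first Saturday is February 2 and the second is February 9.
At the standard offset (UTC−07:00), 20:15 UTC − 7h = 13:15 Yaleph Administrative Region standard time.
Daylight saving runs 25 November 2018 – 9 February 2019; the standard-time date in Yaleph Administrative Region, 23 November 2018, is outside that window, so Yaleph Administrative Region is on standard time at UTC−07:00.
20:15 UTC − 7h = 13:15 Yaleph Administrative Region.

13:15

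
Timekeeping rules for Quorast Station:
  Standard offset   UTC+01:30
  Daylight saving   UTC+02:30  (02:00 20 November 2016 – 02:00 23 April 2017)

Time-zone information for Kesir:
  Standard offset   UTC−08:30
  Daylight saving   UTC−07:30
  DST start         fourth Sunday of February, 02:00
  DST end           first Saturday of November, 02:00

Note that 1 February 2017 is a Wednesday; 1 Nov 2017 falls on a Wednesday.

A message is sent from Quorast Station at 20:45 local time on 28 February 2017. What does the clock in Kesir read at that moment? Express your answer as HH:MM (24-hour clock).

10:45

Daylight saving runs 20 November 2016 – 23 April 2017; 28 February 2017 is inside that window, so Quorast Station is at UTC+02:30.
20:45 Quorast Station − 2h30m = 18:15 UTC.
1 February 2017 is a Wednesday, so the first Sunday is February 5 and the fourth is February 26.
1 November 2017 is a Wednesday, so the first Saturday is November 4.
At the standard offset (UTC−08:30), 18:15 UTC − 8h30m = 09:45 Kesir standard time.
The standard-time date in Kesir, 28 February 2017, falls between 26 February and 4 November, so daylight saving is in effect and Kesir is at UTC−07:30.
18:15 UTC − 7h30m = 10:45 Kesir.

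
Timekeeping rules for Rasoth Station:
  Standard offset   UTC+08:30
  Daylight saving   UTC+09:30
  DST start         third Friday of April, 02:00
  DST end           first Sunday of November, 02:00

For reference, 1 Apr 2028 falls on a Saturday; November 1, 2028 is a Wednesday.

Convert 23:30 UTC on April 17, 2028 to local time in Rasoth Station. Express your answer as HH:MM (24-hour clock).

08:00

1 April 2028 is a Saturday, so the first Friday is April 7 and the third is April 21.
1 November 2028 is a Wednesday, so the first Sunday is November 5.
At the standard offset (UTC+08:30), 23:30 UTC + 8h30m = 08:00 Rasoth Station standard time (rolling into the next day, 18 April 2028).
The standard-time date in Rasoth Station, April 18, 2028, is outside the daylight-saving period (21 April – 5 November), so Rasoth Station is on standard time, UTC+08:30.
23:30 UTC + 8h30m = 08:00 local (rolling into the next day, 18 April 2028).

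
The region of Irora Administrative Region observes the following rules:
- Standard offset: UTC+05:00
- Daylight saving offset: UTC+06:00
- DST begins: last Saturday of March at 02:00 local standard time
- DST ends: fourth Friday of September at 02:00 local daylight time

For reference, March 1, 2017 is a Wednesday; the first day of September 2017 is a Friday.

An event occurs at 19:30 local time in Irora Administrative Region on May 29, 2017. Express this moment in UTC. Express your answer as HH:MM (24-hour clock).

1 March 2017 is a Wednesday, so Saturdays fall on 4, 11, 18, 25; the last is March 25.
1 September 2017 is a Friday, so the first Friday is September 1 and the fourth is September 22.
Daylight saving runs 25 March – 22 September; May 29, 2017 is inside that window, so Irora Administrative Region is at UTC+06:00.
19:30 local − 6h = 13:30 UTC.

13:30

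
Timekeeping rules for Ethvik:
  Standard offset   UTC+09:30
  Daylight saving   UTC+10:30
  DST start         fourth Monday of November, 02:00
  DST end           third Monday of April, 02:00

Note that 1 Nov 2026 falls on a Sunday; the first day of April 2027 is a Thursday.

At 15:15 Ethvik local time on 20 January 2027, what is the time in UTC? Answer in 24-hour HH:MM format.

1 November 2026 is a Sunday, so the first Monday is November 2 and the fourth is November 23.
1 April 2027 is a Thursday, so the first Monday is April 5 and the third is April 19.
Daylight saving runs 23 November 2026 – 19 April 2027; 20 January 2027 is inside that window, so Ethvik is at UTC+10:30.
15:15 local − 10h30m = 04:45 UTC.

04:45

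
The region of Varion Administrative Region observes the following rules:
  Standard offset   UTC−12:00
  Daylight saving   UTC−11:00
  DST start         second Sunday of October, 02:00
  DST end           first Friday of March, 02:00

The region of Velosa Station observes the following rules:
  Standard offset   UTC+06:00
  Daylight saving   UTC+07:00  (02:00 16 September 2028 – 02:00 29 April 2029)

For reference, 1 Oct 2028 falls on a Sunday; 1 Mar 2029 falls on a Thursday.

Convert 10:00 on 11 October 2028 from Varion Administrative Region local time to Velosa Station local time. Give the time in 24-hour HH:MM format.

1 October 2028 is a Sunday, so the first Sunday is October 1 and the second is October 8.
1 March 2029 is a Thursday, so the first Friday is March 2.
11 October 2028 falls between 8 October 2028 and 2 March 2029, so daylight saving is in effect and Varion Administrative Region is at UTC−11:00.
10:00 Varion Administrative Region + 11h = 21:00 UTC.
At the standard offset (UTC+06:00), 21:00 UTC + 6h = 03:00 Velosa Station standard time (rolling into the next day, 12 October 2028).
The standard-time date in Velosa Station, 12 October 2028, falls between 16 September 2028 and 29 April 2029, so daylight saving is in effect and Velosa Station is at UTC+07:00.
21:00 UTC + 7h = 04:00 Velosa Station (rolling into the next day, 12 October 2028).

04:00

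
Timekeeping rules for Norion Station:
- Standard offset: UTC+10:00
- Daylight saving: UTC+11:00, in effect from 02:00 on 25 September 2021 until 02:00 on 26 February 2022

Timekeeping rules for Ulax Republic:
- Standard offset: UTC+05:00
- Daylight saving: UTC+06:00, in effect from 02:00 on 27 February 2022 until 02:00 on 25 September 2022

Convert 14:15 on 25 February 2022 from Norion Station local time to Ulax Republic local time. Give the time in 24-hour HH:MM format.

08:15

25 February 2022 lies within the daylight-saving period (25 September 2021 – 26 February 2022), so Norion Station is on daylight time, UTC+11:00.
14:15 Norion Station − 11h = 03:15 UTC.
At the standard offset (UTC+05:00), 03:15 UTC + 5h = 08:15 Ulax Republic standard time.
The standard-time date in Ulax Republic, 25 February 2022, does not fall between 27 February and 25 September, so daylight saving is not in effect and Ulax Republic is at UTC+05:00.
03:15 UTC + 5h = 08:15 Ulax Republic.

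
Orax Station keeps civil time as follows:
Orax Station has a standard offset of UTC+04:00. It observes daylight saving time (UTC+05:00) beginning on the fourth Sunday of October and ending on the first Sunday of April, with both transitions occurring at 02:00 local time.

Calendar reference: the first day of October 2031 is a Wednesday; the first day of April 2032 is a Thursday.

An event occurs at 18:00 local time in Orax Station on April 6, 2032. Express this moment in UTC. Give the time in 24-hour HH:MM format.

1 October 2031 is a Wednesday, so the first Sunday is October 5 and the fourth is October 26.
1 April 2032 is a Thursday, so the first Sunday is April 4.
April 6, 2032 does not fall between 26 October 2031 and 4 April 2032, so daylight saving is not in effect and Orax Station is at UTC+04:00.
18:00 local − 4h = 14:00 UTC.

14:00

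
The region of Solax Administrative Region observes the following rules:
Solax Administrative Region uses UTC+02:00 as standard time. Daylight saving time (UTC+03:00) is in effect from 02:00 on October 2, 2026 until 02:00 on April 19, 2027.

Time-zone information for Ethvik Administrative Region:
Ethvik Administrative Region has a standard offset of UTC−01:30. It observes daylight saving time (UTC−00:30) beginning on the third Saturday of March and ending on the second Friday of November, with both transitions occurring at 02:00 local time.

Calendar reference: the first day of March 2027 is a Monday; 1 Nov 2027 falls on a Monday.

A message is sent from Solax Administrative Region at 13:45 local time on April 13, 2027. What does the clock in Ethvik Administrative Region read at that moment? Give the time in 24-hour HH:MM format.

Daylight saving runs 2 October 2026 – 19 April 2027; April 13, 2027 is inside that window, so Solax Administrative Region is at UTC+03:00.
13:45 Solax Administrative Region − 3h = 10:45 UTC.
1 March 2027 is a Monday, so the first Saturday is March 6 and the third is March 20.
1 November 2027 is a Monday, so the first Friday is November 5 and the second is November 12.
At the standard offset (UTC−01:30), 10:45 UTC − 1h30m = 09:15 Ethvik Administrative Region standard time.
Daylight saving runs 20 March – 12 November; the standard-time date in Ethvik Administrative Region, April 13, 2027, is inside that window, so Ethvik Administrative Region is at UTC−00:30.
10:45 UTC − 0h30m = 10:15 Ethvik Administrative Region.

10:15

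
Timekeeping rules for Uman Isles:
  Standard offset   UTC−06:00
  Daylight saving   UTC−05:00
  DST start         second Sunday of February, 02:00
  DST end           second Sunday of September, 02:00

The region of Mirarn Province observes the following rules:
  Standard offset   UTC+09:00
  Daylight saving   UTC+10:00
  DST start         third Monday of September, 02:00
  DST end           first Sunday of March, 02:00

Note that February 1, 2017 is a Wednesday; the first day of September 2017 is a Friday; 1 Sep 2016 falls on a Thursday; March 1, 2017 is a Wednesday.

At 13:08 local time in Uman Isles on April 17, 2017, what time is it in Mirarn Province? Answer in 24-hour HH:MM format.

03:08

1 February 2017 is a Wednesday, so the first Sunday is February 5 and the second is February 12.
1 September 2017 is a Friday, so the first Sunday is September 3 and the second is September 10.
April 17, 2017 falls between 12 February and 10 September, so daylight saving is in effect and Uman Isles is at UTC−05:00.
13:08 Uman Isles + 5h = 18:08 UTC.
1 September 2016 is a Thursday, so the first Monday is September 5 and the third is September 19.
1 March 2017 is a Wednesday, so the first Sunday is March 5.
At the standard offset (UTC+09:00), 18:08 UTC + 9h = 03:08 Mirarn Province standard time (rolling into the next day, 18 April 2017).
Daylight saving runs 19 September 2016 – 5 March 2017; the standard-time date in Mirarn Province, April 18, 2017, is outside that window, so Mirarn Province is on standard time at UTC+09:00.
18:08 UTC + 9h = 03:08 Mirarn Province (rolling into the next day, 18 April 2017).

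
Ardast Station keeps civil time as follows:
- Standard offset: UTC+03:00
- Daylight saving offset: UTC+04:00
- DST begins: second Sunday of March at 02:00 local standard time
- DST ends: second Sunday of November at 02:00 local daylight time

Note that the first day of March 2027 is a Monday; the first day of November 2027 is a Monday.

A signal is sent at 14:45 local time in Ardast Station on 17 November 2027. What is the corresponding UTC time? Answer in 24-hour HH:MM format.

11:45

1 March 2027 is a Monday, so the first Sunday is March 7 and the second is March 14.
1 November 2027 is a Monday, so the first Sunday is November 7 and the second is November 14.
Daylight saving runs 14 March – 14 November; 17 November 2027 is outside that window, so Ardast Station is on standard time at UTC+03:00.
14:45 local − 3h = 11:45 UTC.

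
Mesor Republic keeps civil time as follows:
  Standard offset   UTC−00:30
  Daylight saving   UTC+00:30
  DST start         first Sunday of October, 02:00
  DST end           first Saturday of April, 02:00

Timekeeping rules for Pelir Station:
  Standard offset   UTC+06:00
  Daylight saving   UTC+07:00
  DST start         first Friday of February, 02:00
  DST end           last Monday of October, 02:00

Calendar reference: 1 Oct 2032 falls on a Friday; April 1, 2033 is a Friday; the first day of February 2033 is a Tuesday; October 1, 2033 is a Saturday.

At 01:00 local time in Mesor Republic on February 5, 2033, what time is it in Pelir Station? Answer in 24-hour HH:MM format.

1 October 2032 is a Friday, so the first Sunday is October 3.
1 April 2033 is a Friday, so the first Saturday is April 2.
February 5, 2033 lies within the daylight-saving period (3 October 2032 – 2 April 2033), so Mesor Republic is on daylight time, UTC+00:30.
01:00 Mesor Republic − 0h30m = 00:30 UTC.
1 February 2033 is a Tuesday, so the first Friday is February 4.
1 October 2033 is a Saturday, so Mondays fall on 3, 10, 17, 24, 31; the last is October 31.
At the standard offset (UTC+06:00), 00:30 UTC + 6h = 06:30 Pelir Station standard time.
Daylight saving runs 4 February – 31 October; the standard-time date in Pelir Station, February 5, 2033, is inside that window, so Pelir Station is at UTC+07:00.
00:30 UTC + 7h = 07:30 Pelir Station.

07:30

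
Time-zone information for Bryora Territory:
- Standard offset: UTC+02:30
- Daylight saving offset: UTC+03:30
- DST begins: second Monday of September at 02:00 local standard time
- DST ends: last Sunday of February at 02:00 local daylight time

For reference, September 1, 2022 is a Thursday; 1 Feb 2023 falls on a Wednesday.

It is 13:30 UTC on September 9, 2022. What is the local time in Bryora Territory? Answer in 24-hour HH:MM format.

1 September 2022 is a Thursday, so the first Monday is September 5 and the second is September 12.
1 February 2023 is a Wednesday, so Sundays fall on 5, 12, 19, 26; the last is February 26.
At the standard offset (UTC+02:30), 13:30 UTC + 2h30m = 16:00 Bryora Territory standard time.
The standard-time date in Bryora Territory, September 9, 2022, does not fall between 12 September 2022 and 26 February 2023, so daylight saving is not in effect and Bryora Territory is at UTC+02:30.
13:30 UTC + 2h30m = 16:00 local.

16:00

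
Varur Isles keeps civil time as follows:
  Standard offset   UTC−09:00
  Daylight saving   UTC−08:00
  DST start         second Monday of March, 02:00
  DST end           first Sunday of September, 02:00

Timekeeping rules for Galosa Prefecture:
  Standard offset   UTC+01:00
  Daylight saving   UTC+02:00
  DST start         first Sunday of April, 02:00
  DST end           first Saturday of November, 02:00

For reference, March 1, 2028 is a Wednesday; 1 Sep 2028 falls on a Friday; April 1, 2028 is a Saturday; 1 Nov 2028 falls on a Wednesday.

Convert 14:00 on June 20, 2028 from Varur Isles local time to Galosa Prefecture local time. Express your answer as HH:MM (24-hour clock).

00:00

1 March 2028 is a Wednesday, so the first Monday is March 6 and the second is March 13.
1 September 2028 is a Friday, so the first Sunday is September 3.
June 20, 2028 lies within the daylight-saving period (13 March – 3 September), so Varur Isles is on daylight time, UTC−08:00.
14:00 Varur Isles + 8h = 22:00 UTC.
1 April 2028 is a Saturday, so the first Sunday is April 2.
1 November 2028 is a Wednesday, so the first Saturday is November 4.
At the standard offset (UTC+01:00), 22:00 UTC + 1h = 23:00 Galosa Prefecture standard time.
Daylight saving runs 2 April – 4 November; the standard-time date in Galosa Prefecture, June 20, 2028, is inside that window, so Galosa Prefecture is at UTC+02:00.
22:00 UTC + 2h = 00:00 Galosa Prefecture (rolling into the next day, 21 June 2028).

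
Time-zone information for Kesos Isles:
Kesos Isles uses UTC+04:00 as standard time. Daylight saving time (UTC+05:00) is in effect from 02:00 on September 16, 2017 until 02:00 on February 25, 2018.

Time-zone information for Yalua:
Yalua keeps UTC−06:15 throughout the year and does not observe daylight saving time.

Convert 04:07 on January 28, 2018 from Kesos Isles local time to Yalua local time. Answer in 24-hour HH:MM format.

16:52

Daylight saving runs 16 September 2017 – 25 February 2018; January 28, 2018 is inside that window, so Kesos Isles is at UTC+05:00.
04:07 Kesos Isles − 5h = 23:07 UTC (rolling into the previous day, 27 January 2018).
Yalua stays on UTC−06:15 all year.
23:07 UTC − 6h15m = 16:52 Yalua.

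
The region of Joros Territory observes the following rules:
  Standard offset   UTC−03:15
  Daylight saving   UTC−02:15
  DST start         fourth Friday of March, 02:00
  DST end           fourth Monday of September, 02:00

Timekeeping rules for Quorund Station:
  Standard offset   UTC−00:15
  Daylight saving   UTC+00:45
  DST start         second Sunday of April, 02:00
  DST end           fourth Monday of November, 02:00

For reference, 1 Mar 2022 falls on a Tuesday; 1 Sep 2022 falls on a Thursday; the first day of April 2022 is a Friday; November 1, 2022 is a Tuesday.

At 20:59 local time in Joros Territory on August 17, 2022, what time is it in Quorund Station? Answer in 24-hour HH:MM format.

1 March 2022 is a Tuesday, so the first Friday is March 4 and the fourth is March 25.
1 September 2022 is a Thursday, so the first Monday is September 5 and the fourth is September 26.
August 17, 2022 lies within the daylight-saving period (25 March – 26 September), so Joros Territory is on daylight time, UTC−02:15.
20:59 Joros Territory + 2h15m = 23:14 UTC.
1 April 2022 is a Friday, so the first Sunday is April 3 and the second is April 10.
1 November 2022 is a Tuesday, so the first Monday is November 7 and the fourth is November 28.
At the standard offset (UTC−00:15), 23:14 UTC − 0h15m = 22:59 Quorund Station standard time.
The standard-time date in Quorund Station, August 17, 2022, falls between 10 April and 28 November, so daylight saving is in effect and Quorund Station is at UTC+00:45.
23:14 UTC + 0h45m = 23:59 Quorund Station.

23:59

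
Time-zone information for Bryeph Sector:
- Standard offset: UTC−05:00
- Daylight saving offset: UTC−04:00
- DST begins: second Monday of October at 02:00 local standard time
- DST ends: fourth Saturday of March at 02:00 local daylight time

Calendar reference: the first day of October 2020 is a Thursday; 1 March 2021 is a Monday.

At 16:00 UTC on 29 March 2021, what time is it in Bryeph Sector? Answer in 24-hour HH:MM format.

1 October 2020 is a Thursday, so the first Monday is October 5 and the second is October 12.
1 March 2021 is a Monday, so the first Saturday is March 6 and the fourth is March 27.
At the standard offset (UTC−05:00), 16:00 UTC − 5h = 11:00 Bryeph Sector standard time.
Daylight saving runs 12 October 2020 – 27 March 2021; the standard-time date in Bryeph Sector, 29 March 2021, is outside that window, so Bryeph Sector is on standard time at UTC−05:00.
16:00 UTC − 5h = 11:00 local.

11:00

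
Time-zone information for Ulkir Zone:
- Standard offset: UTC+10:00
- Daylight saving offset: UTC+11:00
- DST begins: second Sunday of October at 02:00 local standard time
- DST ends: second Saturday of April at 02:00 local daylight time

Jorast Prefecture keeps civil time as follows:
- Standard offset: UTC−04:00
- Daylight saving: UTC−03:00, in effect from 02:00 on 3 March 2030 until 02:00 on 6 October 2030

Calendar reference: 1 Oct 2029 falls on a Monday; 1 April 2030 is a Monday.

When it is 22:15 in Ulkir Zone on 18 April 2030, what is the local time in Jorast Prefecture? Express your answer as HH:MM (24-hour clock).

1 October 2029 is a Monday, so the first Sunday is October 7 and the second is October 14.
1 April 2030 is a Monday, so the first Saturday is April 6 and the second is April 13.
18 April 2030 does not fall between 14 October 2029 and 13 April 2030, so daylight saving is not in effect and Ulkir Zone is at UTC+10:00.
22:15 Ulkir Zone − 10h = 12:15 UTC.
At the standard offset (UTC−04:00), 12:15 UTC − 4h = 08:15 Jorast Prefecture standard time.
The standard-time date in Jorast Prefecture, 18 April 2030, falls between 3 March and 6 October, so daylight saving is in effect and Jorast Prefecture is at UTC−03:00.
12:15 UTC − 3h = 09:15 Jorast Prefecture.

09:15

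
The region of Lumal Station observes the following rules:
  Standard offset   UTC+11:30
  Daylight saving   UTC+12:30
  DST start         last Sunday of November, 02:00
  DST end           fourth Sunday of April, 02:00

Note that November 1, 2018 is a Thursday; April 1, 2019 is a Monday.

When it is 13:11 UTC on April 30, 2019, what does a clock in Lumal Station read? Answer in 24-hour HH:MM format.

1 November 2018 is a Thursday, so Sundays fall on 4, 11, 18, 25; the last is November 25.
1 April 2019 is a Monday, so the first Sunday is April 7 and the fourth is April 28.
At the standard offset (UTC+11:30), 13:11 UTC + 11h30m = 00:41 Lumal Station standard time (rolling into the next day, 1 May 2019).
The standard-time date in Lumal Station, May 1, 2019, does not fall between 25 November 2018 and 28 April 2019, so daylight saving is not in effect and Lumal Station is at UTC+11:30.
13:11 UTC + 11h30m = 00:41 local (rolling into the next day, 1 May 2019).

00:41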